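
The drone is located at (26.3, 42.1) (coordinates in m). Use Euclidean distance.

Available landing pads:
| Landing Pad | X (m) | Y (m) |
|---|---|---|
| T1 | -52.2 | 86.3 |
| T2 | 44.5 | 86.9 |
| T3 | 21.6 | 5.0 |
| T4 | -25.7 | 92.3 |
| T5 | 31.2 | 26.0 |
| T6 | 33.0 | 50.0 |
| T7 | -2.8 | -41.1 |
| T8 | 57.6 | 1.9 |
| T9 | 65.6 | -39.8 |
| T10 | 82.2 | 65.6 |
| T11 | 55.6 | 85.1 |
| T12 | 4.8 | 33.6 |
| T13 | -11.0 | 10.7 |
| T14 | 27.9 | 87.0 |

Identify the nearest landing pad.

T6

Distances from (26.3, 42.1):
T1: √((-78.5)² + (44.2)²) = √(6162.250 + 1953.640) = 90.1 m
T2: √((18.2)² + (44.8)²) = √(331.240 + 2007.040) = 48.4 m
T3: √((-4.7)² + (-37.1)²) = √(22.090 + 1376.410) = 37.4 m
T4: √((-52.0)² + (50.2)²) = √(2704.000 + 2520.040) = 72.3 m
T5: √((4.9)² + (-16.1)²) = √(24.010 + 259.210) = 16.8 m
T6: √((6.7)² + (7.9)²) = √(44.890 + 62.410) = 10.4 m
T7: √((-29.1)² + (-83.2)²) = √(846.810 + 6922.240) = 88.1 m
T8: √((31.3)² + (-40.2)²) = √(979.690 + 1616.040) = 50.9 m
T9: √((39.3)² + (-81.9)²) = √(1544.490 + 6707.610) = 90.8 m
T10: √((55.9)² + (23.5)²) = √(3124.810 + 552.250) = 60.6 m
T11: √((29.3)² + (43.0)²) = √(858.490 + 1849.000) = 52.0 m
T12: √((-21.5)² + (-8.5)²) = √(462.250 + 72.250) = 23.1 m
T13: √((-37.3)² + (-31.4)²) = √(1391.290 + 985.960) = 48.8 m
T14: √((1.6)² + (44.9)²) = √(2.560 + 2016.010) = 44.9 m
Minimum: T6 at 10.4 m.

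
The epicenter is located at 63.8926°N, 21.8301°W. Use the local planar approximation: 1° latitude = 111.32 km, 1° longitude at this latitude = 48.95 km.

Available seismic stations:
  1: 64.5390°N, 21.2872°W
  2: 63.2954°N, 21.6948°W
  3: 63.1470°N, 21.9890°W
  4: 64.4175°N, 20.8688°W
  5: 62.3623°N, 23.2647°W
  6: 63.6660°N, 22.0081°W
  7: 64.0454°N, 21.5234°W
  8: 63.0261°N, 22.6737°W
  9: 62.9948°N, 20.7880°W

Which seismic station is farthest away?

5

Distances from 63.8926°N, 21.8301°W:
1: 76.7077 km
2: 66.8094 km
3: 83.3639 km
4: 75.0234 km
5: 184.2593 km
6: 26.6875 km
7: 22.6874 km
8: 104.9262 km
9: 112.2084 km
Maximum: 5 at 184.2593 km.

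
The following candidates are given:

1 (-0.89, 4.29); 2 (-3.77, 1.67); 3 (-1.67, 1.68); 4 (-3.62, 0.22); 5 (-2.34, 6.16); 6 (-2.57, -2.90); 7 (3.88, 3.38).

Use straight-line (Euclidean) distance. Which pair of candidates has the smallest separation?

2 and 4

Pairwise distances:
1–2: 3.89
1–3: 2.72
1–4: 4.90
1–5: 2.37
1–6: 7.38
1–7: 4.86
2–3: 2.10
2–4: 1.46
2–5: 4.71
2–6: 4.72
2–7: 7.84
3–4: 2.44
3–5: 4.53
3–6: 4.67
3–7: 5.80
4–5: 6.08
4–6: 3.29
4–7: 8.14
5–6: 9.06
5–7: 6.81
6–7: 9.00
Closest pair: 2–4 at 1.46.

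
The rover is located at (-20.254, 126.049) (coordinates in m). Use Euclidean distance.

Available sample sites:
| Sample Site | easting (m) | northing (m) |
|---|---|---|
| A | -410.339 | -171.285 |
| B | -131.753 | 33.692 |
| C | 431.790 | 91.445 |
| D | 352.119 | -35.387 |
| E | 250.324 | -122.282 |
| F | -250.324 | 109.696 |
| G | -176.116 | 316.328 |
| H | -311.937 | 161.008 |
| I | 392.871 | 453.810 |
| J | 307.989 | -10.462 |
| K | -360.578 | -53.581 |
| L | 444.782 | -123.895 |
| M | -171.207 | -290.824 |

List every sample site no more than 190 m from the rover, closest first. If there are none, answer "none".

Distances from (-20.254, 126.049):
A: √((-390.085)² + (-297.334)²) = √(152166.30722 + 88407.50756) = 490.483 m
B: √((-111.499)² + (-92.357)²) = √(12432.02700 + 8529.81545) = 144.782 m
C: √((452.044)² + (-34.604)²) = √(204343.77794 + 1197.43682) = 453.367 m
D: √((372.373)² + (-161.436)²) = √(138661.65113 + 26061.58210) = 405.861 m
E: √((270.578)² + (-248.331)²) = √(73212.45408 + 61668.28556) = 367.261 m
F: √((-230.070)² + (-16.353)²) = √(52932.20490 + 267.42061) = 230.650 m
G: √((-155.862)² + (190.279)²) = √(24292.96304 + 36206.09784) = 245.966 m
H: √((-291.683)² + (34.959)²) = √(85078.97249 + 1222.13168) = 293.770 m
I: √((413.125)² + (327.761)²) = √(170672.26562 + 107427.27312) = 527.351 m
J: √((328.243)² + (-136.511)²) = √(107743.46705 + 18635.25312) = 355.498 m
K: √((-340.324)² + (-179.630)²) = √(115820.42498 + 32266.93690) = 384.821 m
L: √((465.036)² + (-249.944)²) = √(216258.48130 + 62472.00314) = 527.949 m
M: √((-150.953)² + (-416.873)²) = √(22786.80821 + 173783.09813) = 443.362 m
Threshold 190 m: B (144.782 m) is within range.

B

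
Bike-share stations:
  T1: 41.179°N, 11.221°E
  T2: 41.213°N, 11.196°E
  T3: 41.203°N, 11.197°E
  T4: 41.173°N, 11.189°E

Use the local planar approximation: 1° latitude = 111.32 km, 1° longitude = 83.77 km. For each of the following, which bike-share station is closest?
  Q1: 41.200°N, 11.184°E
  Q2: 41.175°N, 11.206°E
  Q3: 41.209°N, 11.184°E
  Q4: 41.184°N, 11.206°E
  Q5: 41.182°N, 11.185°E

Q1 at 41.200°N, 11.184°E:
  T1: √((-0.021·111.32)² + (0.037·83.77)²) = √(5.46493 + 9.60684) = 3.882 km
  T2: √((0.013·111.32)² + (0.012·83.77)²) = √(2.09427 + 1.01051) = 1.762 km
  T3: √((0.003·111.32)² + (0.013·83.77)²) = √(0.11153 + 1.18594) = 1.139 km
  T4: √((-0.027·111.32)² + (0.005·83.77)²) = √(9.03387 + 0.17544) = 3.035 km
  → nearest: T3 (1.139 km)
Q2 at 41.175°N, 11.206°E:
  T1: √((0.004·111.32)² + (0.015·83.77)²) = √(0.19827 + 1.57892) = 1.333 km
  T2: √((0.038·111.32)² + (-0.010·83.77)²) = √(17.89425 + 0.70174) = 4.312 km
  T3: √((0.028·111.32)² + (-0.009·83.77)²) = √(9.71544 + 0.56841) = 3.207 km
  T4: √((-0.002·111.32)² + (-0.017·83.77)²) = √(0.04957 + 2.02803) = 1.441 km
  → nearest: T1 (1.333 km)
Q3 at 41.209°N, 11.184°E:
  T1: √((-0.030·111.32)² + (0.037·83.77)²) = √(11.15293 + 9.60684) = 4.556 km
  T2: √((0.004·111.32)² + (0.012·83.77)²) = √(0.19827 + 1.01051) = 1.099 km
  T3: √((-0.006·111.32)² + (0.013·83.77)²) = √(0.44612 + 1.18594) = 1.278 km
  T4: √((-0.036·111.32)² + (0.005·83.77)²) = √(16.06022 + 0.17544) = 4.029 km
  → nearest: T2 (1.099 km)
Q4 at 41.184°N, 11.206°E:
  T1: √((-0.005·111.32)² + (0.015·83.77)²) = √(0.30980 + 1.57892) = 1.374 km
  T2: √((0.029·111.32)² + (-0.010·83.77)²) = √(10.42179 + 0.70174) = 3.335 km
  T3: √((0.019·111.32)² + (-0.009·83.77)²) = √(4.47356 + 0.56841) = 2.245 km
  T4: √((-0.011·111.32)² + (-0.017·83.77)²) = √(1.49945 + 2.02803) = 1.878 km
  → nearest: T1 (1.374 km)
Q5 at 41.182°N, 11.185°E:
  T1: √((-0.003·111.32)² + (0.036·83.77)²) = √(0.11153 + 9.09457) = 3.034 km
  T2: √((0.031·111.32)² + (0.011·83.77)²) = √(11.90885 + 0.84911) = 3.572 km
  T3: √((0.021·111.32)² + (0.012·83.77)²) = √(5.46493 + 1.01051) = 2.545 km
  T4: √((-0.009·111.32)² + (0.004·83.77)²) = √(1.00376 + 0.11228) = 1.056 km
  → nearest: T4 (1.056 km)

Q1→T3; Q2→T1; Q3→T2; Q4→T1; Q5→T4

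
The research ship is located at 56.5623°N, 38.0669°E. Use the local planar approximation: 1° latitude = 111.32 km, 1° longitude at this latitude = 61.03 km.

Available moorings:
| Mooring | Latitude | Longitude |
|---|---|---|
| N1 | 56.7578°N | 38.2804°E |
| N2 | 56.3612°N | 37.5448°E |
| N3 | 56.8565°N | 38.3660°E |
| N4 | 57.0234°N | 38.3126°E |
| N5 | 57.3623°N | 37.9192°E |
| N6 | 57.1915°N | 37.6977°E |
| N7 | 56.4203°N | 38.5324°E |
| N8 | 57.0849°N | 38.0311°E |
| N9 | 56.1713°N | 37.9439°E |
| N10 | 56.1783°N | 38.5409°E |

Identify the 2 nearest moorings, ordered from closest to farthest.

N1, N7

Distances from 56.5623°N, 38.0669°E:
N1: √((0.1955·111.32)² + (0.2135·61.03)²) = √(473.630781 + 169.778424) = 25.3655 km
N2: √((-0.2011·111.32)² + (-0.5221·61.03)²) = √(501.153233 + 1015.299393) = 38.9417 km
N3: √((0.2942·111.32)² + (0.2991·61.03)²) = √(1072.585032 + 333.211181) = 37.4939 km
N4: √((0.4611·111.32)² + (0.2457·61.03)²) = √(2634.733174 + 224.852154) = 53.4751 km
N5: √((0.8000·111.32)² + (-0.1477·61.03)²) = √(7930.971136 + 81.254558) = 89.5110 km
N6: √((0.6292·111.32)² + (-0.3692·61.03)²) = √(4905.957970 + 507.703462) = 73.5776 km
N7: √((-0.1420·111.32)² + (0.4655·61.03)²) = √(249.875159 + 807.097702) = 32.5111 km
N8: √((0.5226·111.32)² + (-0.0358·61.03)²) = √(3384.427429 + 4.773674) = 58.2168 km
N9: √((-0.3910·111.32)² + (-0.1230·61.03)²) = √(1894.523122 + 56.350395) = 44.1687 km
N10: √((-0.3840·111.32)² + (0.4740·61.03)²) = √(1827.295750 + 836.841912) = 51.6153 km
Sorted: N1 (25.3655 km) < N7 (32.5111 km) < N3 (37.4939 km) < N2 (38.9417 km) < …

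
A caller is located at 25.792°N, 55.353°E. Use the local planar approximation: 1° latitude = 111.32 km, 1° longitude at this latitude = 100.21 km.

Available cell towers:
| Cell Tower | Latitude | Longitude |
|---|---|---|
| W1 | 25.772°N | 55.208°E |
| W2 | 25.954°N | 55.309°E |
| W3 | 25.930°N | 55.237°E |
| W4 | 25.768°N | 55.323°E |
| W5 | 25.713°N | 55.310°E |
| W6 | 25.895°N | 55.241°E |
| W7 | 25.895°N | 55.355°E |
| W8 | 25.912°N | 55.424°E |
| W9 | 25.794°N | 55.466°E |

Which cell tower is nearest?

Distances from 25.792°N, 55.353°E:
W1: √((-0.020·111.32)² + (-0.145·100.21)²) = √(4.95686 + 211.13398) = 14.700 km
W2: √((0.162·111.32)² + (-0.044·100.21)²) = √(325.21939 + 19.44140) = 18.565 km
W3: √((0.138·111.32)² + (-0.116·100.21)²) = √(235.99596 + 135.12575) = 19.265 km
W4: √((-0.024·111.32)² + (-0.030·100.21)²) = √(7.13787 + 9.03784) = 4.022 km
W5: √((-0.079·111.32)² + (-0.043·100.21)²) = √(77.33936 + 18.56774) = 9.793 km
W6: √((0.103·111.32)² + (-0.112·100.21)²) = √(131.46824 + 125.96740) = 16.045 km
W7: √((0.103·111.32)² + (0.002·100.21)²) = √(131.46824 + 0.04017) = 11.468 km
W8: √((0.120·111.32)² + (0.071·100.21)²) = √(178.44685 + 50.62194) = 15.135 km
W9: √((0.002·111.32)² + (0.113·100.21)²) = √(0.04957 + 128.22686) = 11.326 km
Minimum: W4 at 4.022 km.

W4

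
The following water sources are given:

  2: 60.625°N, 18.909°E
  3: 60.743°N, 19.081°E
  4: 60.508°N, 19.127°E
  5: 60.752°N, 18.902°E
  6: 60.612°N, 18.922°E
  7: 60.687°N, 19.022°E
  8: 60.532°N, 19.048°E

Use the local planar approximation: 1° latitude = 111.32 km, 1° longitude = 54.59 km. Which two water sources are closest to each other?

Pairwise distances:
2–3: 16.147 km
2–4: 17.643 km
2–5: 14.143 km
2–6: 1.612 km
2–7: 9.257 km
2–8: 12.836 km
3–4: 26.280 km
3–5: 9.823 km
3–6: 16.971 km
3–7: 7.017 km
3–8: 23.558 km
4–5: 29.810 km
4–6: 16.102 km
4–7: 20.734 km
4–8: 5.073 km
5–6: 15.623 km
5–7: 9.761 km
5–8: 25.755 km
6–7: 9.975 km
6–8: 11.253 km
7–8: 17.313 km
Closest pair: 2–6 at 1.612 km.

2 and 6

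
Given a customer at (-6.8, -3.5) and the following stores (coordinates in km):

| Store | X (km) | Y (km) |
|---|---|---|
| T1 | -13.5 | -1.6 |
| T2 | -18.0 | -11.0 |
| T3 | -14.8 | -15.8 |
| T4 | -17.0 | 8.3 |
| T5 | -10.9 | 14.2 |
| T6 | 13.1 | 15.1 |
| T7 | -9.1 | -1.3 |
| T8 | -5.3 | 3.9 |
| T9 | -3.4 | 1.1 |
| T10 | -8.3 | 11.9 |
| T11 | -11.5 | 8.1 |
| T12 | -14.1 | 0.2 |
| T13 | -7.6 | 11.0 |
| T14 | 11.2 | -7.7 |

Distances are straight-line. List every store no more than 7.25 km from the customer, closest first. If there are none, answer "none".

Distances from (-6.8, -3.5):
T1: √((-6.7)² + (1.9)²) = √(44.890 + 3.610) = 7.0 km
T2: √((-11.2)² + (-7.5)²) = √(125.440 + 56.250) = 13.5 km
T3: √((-8.0)² + (-12.3)²) = √(64.000 + 151.290) = 14.7 km
T4: √((-10.2)² + (11.8)²) = √(104.040 + 139.240) = 15.6 km
T5: √((-4.1)² + (17.7)²) = √(16.810 + 313.290) = 18.2 km
T6: √((19.9)² + (18.6)²) = √(396.010 + 345.960) = 27.2 km
T7: √((-2.3)² + (2.2)²) = √(5.290 + 4.840) = 3.2 km
T8: √((1.5)² + (7.4)²) = √(2.250 + 54.760) = 7.6 km
T9: √((3.4)² + (4.6)²) = √(11.560 + 21.160) = 5.7 km
T10: √((-1.5)² + (15.4)²) = √(2.250 + 237.160) = 15.5 km
T11: √((-4.7)² + (11.6)²) = √(22.090 + 134.560) = 12.5 km
T12: √((-7.3)² + (3.7)²) = √(53.290 + 13.690) = 8.2 km
T13: √((-0.8)² + (14.5)²) = √(0.640 + 210.250) = 14.5 km
T14: √((18.0)² + (-4.2)²) = √(324.000 + 17.640) = 18.5 km
Threshold 7.25 km: T7 (3.2 km), T9 (5.7 km), T1 (7.0 km) are within range.

T7, T9, T1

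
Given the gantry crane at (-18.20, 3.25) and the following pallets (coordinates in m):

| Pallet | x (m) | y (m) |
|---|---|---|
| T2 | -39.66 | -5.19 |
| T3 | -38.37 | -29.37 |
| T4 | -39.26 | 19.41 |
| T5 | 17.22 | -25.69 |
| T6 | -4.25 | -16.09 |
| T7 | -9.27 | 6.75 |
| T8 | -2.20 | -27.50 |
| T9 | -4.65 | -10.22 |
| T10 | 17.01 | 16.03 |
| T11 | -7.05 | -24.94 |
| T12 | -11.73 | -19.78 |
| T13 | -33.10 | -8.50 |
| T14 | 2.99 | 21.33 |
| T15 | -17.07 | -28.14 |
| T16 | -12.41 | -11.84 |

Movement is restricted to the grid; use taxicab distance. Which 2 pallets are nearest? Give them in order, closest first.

T7, T16

Distances from (-18.20, 3.25):
T2: |-21.46| + |-8.44| = 21.46 + 8.44 = 29.90 m
T3: |-20.17| + |-32.62| = 20.17 + 32.62 = 52.79 m
T4: |-21.06| + |16.16| = 21.06 + 16.16 = 37.22 m
T5: |35.42| + |-28.94| = 35.42 + 28.94 = 64.36 m
T6: |13.95| + |-19.34| = 13.95 + 19.34 = 33.29 m
T7: |8.93| + |3.50| = 8.93 + 3.50 = 12.43 m
T8: |16.00| + |-30.75| = 16.00 + 30.75 = 46.75 m
T9: |13.55| + |-13.47| = 13.55 + 13.47 = 27.02 m
T10: |35.21| + |12.78| = 35.21 + 12.78 = 47.99 m
T11: |11.15| + |-28.19| = 11.15 + 28.19 = 39.34 m
T12: |6.47| + |-23.03| = 6.47 + 23.03 = 29.50 m
T13: |-14.90| + |-11.75| = 14.90 + 11.75 = 26.65 m
T14: |21.19| + |18.08| = 21.19 + 18.08 = 39.27 m
T15: |1.13| + |-31.39| = 1.13 + 31.39 = 32.52 m
T16: |5.79| + |-15.09| = 5.79 + 15.09 = 20.88 m
Sorted: T7 (12.43 m) < T16 (20.88 m) < T13 (26.65 m) < T9 (27.02 m) < …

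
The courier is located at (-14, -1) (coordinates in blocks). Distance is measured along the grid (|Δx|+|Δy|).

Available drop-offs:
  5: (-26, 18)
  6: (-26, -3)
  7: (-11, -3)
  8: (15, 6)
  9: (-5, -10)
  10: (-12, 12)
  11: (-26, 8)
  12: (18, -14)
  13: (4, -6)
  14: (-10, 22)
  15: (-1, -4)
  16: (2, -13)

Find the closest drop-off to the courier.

7

Distances from (-14, -1):
5: |-12| + |19| = 12 + 19 = 31 blocks
6: |-12| + |-2| = 12 + 2 = 14 blocks
7: |3| + |-2| = 3 + 2 = 5 blocks
8: |29| + |7| = 29 + 7 = 36 blocks
9: |9| + |-9| = 9 + 9 = 18 blocks
10: |2| + |13| = 2 + 13 = 15 blocks
11: |-12| + |9| = 12 + 9 = 21 blocks
12: |32| + |-13| = 32 + 13 = 45 blocks
13: |18| + |-5| = 18 + 5 = 23 blocks
14: |4| + |23| = 4 + 23 = 27 blocks
15: |13| + |-3| = 13 + 3 = 16 blocks
16: |16| + |-12| = 16 + 12 = 28 blocks
Minimum: 7 at 5 blocks.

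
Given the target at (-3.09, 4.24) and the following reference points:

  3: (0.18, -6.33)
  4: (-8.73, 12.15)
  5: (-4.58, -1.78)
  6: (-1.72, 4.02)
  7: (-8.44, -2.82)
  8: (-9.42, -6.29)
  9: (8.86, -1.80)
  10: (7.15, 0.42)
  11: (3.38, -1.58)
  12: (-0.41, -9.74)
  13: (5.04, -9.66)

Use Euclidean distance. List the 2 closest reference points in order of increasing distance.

Distances from (-3.09, 4.24):
3: 11.06
4: 9.71
5: 6.20
6: 1.39
7: 8.86
8: 12.29
9: 13.39
10: 10.93
11: 8.70
12: 14.23
13: 16.10
Sorted: 6 (1.39) < 5 (6.20) < 11 (8.70) < 7 (8.86) < …

6, 5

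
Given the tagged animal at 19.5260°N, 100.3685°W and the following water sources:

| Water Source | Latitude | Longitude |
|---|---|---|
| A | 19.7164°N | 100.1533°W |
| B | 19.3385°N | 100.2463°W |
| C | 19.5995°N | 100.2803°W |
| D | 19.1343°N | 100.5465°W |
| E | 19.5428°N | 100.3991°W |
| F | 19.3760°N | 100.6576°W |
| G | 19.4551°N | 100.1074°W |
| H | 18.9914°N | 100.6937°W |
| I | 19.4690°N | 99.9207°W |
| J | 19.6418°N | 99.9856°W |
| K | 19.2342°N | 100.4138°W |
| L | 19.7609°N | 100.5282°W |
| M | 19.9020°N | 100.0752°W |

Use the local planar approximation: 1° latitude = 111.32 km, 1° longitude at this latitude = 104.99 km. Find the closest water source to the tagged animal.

Distances from 19.5260°N, 100.3685°W:
A: √((0.1904·111.32)² + (0.2152·104.99)²) = √(449.241929 + 510.481967) = 30.9794 km
B: √((-0.1875·111.32)² + (0.1222·104.99)²) = √(435.661256 + 164.603204) = 24.5003 km
C: √((0.0735·111.32)² + (0.0882·104.99)²) = √(66.945451 + 85.749785) = 12.3570 km
D: √((-0.3917·111.32)² + (-0.1780·104.99)²) = √(1901.312653 + 349.249567) = 47.4401 km
E: √((0.0168·111.32)² + (-0.0306·104.99)²) = √(3.497558 + 10.321403) = 3.7174 km
F: √((-0.1500·111.32)² + (-0.2891·104.99)²) = √(278.823204 + 921.280873) = 34.6425 km
G: √((-0.0709·111.32)² + (0.2611·104.99)²) = √(62.292945 + 751.466483) = 28.5265 km
H: √((-0.5346·111.32)² + (-0.3252·104.99)²) = √(3541.639104 + 1165.727241) = 68.6102 km
I: √((-0.0570·111.32)² + (0.4478·104.99)²) = √(40.262071 + 2210.365279) = 47.4408 km
J: √((0.1158·111.32)² + (0.3829·104.99)²) = √(166.174168 + 1616.093949) = 42.2169 km
K: √((-0.2918·111.32)² + (-0.0453·104.99)²) = √(1055.156723 + 22.619983) = 32.8295 km
L: √((0.2349·111.32)² + (-0.1597·104.99)²) = √(683.773757 + 281.129036) = 31.0629 km
M: √((0.3760·111.32)² + (0.2933·104.99)²) = √(1751.951524 + 948.243769) = 51.9634 km
Minimum: E at 3.7174 km.

E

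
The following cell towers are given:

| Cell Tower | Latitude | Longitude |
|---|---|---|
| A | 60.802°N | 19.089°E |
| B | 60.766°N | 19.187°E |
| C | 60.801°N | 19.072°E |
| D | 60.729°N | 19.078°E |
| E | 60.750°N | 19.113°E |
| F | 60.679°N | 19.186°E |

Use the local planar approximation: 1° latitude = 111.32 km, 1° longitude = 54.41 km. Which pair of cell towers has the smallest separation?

Pairwise distances:
A–B: 6.670 km
A–C: 0.932 km
A–D: 8.148 km
A–E: 5.934 km
A–F: 14.674 km
B–C: 7.371 km
B–D: 7.221 km
B–E: 4.403 km
B–F: 9.685 km
C–D: 8.022 km
C–E: 6.100 km
C–F: 14.930 km
D–E: 3.015 km
D–F: 8.094 km
E–F: 8.846 km
Closest pair: A–C at 0.932 km.

A and C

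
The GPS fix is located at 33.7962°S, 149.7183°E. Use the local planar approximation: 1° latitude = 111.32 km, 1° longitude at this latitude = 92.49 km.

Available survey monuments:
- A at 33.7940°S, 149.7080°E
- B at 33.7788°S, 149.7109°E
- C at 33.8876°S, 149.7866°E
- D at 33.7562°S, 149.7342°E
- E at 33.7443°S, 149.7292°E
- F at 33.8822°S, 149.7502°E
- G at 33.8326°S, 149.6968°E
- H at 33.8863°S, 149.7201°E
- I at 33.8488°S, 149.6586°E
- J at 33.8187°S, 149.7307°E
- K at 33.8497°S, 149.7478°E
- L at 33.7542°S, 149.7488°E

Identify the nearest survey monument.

A

Distances from 33.7962°S, 149.7183°E:
A: 0.9836 km
B: 2.0543 km
C: 11.9762 km
D: 4.6894 km
E: 5.8648 km
F: 10.0179 km
G: 4.5137 km
H: 10.0313 km
I: 8.0483 km
J: 2.7548 km
K: 6.5509 km
L: 5.4605 km
Minimum: A at 0.9836 km.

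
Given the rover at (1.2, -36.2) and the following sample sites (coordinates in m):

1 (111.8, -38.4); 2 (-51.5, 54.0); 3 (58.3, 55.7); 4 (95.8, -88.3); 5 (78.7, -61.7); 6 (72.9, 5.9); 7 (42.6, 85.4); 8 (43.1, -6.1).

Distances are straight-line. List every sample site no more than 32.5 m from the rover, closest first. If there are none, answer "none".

none

Distances from (1.2, -36.2):
1: 110.6 m
2: 104.5 m
3: 108.2 m
4: 108.0 m
5: 81.6 m
6: 83.1 m
7: 128.5 m
8: 51.6 m
Threshold 32.5 m: none within range.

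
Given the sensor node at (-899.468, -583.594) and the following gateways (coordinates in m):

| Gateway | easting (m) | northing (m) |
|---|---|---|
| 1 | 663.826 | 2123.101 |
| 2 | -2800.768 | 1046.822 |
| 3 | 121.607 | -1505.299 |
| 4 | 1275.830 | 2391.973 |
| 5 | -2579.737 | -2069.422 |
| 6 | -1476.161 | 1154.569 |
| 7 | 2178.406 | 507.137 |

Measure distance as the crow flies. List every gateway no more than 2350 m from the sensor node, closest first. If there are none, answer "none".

Distances from (-899.468, -583.594):
1: √((1563.294)² + (2706.695)²) = √(2443888.13044 + 7326197.82303) = 3125.714 m
2: √((-1901.300)² + (1630.416)²) = √(3614941.69000 + 2658256.33306) = 2504.635 m
3: √((1021.075)² + (-921.705)²) = √(1042594.15562 + 849540.10702) = 1375.549 m
4: √((2175.298)² + (2975.567)²) = √(4731921.38880 + 8853998.97149) = 3685.908 m
5: √((-1680.269)² + (-1485.828)²) = √(2823303.91236 + 2207684.84558) = 2242.987 m
6: √((-576.693)² + (1738.163)²) = √(332574.81625 + 3021210.61457) = 1831.334 m
7: √((3077.874)² + (1090.731)²) = √(9473308.35988 + 1189694.11436) = 3265.425 m
Threshold 2350 m: 3 (1375.549 m), 6 (1831.334 m), 5 (2242.987 m) are within range.

3, 6, 5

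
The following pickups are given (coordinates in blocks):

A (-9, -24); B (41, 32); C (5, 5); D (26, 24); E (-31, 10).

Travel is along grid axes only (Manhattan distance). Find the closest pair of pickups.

B and D

Pairwise distances:
B–D: |-15| + |-8| = 15 + 8 = 23 blocks
C–D: |21| + |19| = 21 + 19 = 40 blocks
C–E: |-36| + |5| = 36 + 5 = 41 blocks
A–C: |14| + |29| = 14 + 29 = 43 blocks
A–E: |-22| + |34| = 22 + 34 = 56 blocks
B–C: |-36| + |-27| = 36 + 27 = 63 blocks
D–E: |-57| + |-14| = 57 + 14 = 71 blocks
A–D: |35| + |48| = 35 + 48 = 83 blocks
B–E: |-72| + |-22| = 72 + 22 = 94 blocks
A–B: |50| + |56| = 50 + 56 = 106 blocks
Closest pair: B–D at 23 blocks.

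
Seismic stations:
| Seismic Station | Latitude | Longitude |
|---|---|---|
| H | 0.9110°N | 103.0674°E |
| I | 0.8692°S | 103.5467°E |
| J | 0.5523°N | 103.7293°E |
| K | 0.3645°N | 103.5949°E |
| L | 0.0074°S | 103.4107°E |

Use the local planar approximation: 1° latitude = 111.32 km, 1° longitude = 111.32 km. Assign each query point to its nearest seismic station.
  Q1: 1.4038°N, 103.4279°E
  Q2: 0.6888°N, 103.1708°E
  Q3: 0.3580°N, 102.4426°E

Q1→H; Q2→H; Q3→H

Q1 at 1.4038°N, 103.4279°E:
  H: √((-0.4928·111.32)² + (-0.3605·111.32)²) = √(3009.454583 + 1610.485924) = 67.9701 km
  I: √((-2.2730·111.32)² + (0.1188·111.32)²) = √(64024.363082 + 174.895758) = 253.3757 km
  J: √((-0.8515·111.32)² + (0.3014·111.32)²) = √(8984.950729 + 1125.726504) = 100.5519 km
  K: √((-1.0393·111.32)² + (0.1670·111.32)²) = √(13385.304333 + 345.604459) = 117.1790 km
  L: √((-1.4112·111.32)² + (-0.0172·111.32)²) = √(24678.771160 + 3.666091) = 157.1065 km
  → nearest: H (67.9701 km)
Q2 at 0.6888°N, 103.1708°E:
  H: √((0.2222·111.32)² + (-0.1034·111.32)²) = √(611.835264 + 132.491334) = 27.2823 km
  I: √((-1.5580·111.32)² + (0.3759·111.32)²) = √(30080.240345 + 1751.019759) = 178.4132 km
  J: √((-0.1365·111.32)² + (0.5585·111.32)²) = √(230.893495 + 3865.384940) = 64.0022 km
  K: √((-0.3243·111.32)² + (0.4241·111.32)²) = √(1303.287688 + 2228.860770) = 59.4319 km
  L: √((-0.6962·111.32)² + (0.2399·111.32)²) = √(6006.402521 + 713.192703) = 81.9731 km
  → nearest: H (27.2823 km)
Q3 at 0.3580°N, 102.4426°E:
  H: √((0.5530·111.32)² + (0.6248·111.32)²) = √(3789.628675 + 4837.583085) = 92.8828 km
  I: √((-1.2272·111.32)² + (1.1041·111.32)²) = √(18662.812315 + 15106.477740) = 183.7642 km
  J: √((0.1943·111.32)² + (1.2867·111.32)²) = √(467.834232 + 20516.392418) = 144.8593 km
  K: √((0.0065·111.32)² + (1.1523·111.32)²) = √(0.523568 + 16454.228312) = 128.2761 km
  L: √((-0.3654·111.32)² + (0.9681·111.32)²) = √(1654.563660 + 11614.134083) = 115.1898 km
  → nearest: H (92.8828 km)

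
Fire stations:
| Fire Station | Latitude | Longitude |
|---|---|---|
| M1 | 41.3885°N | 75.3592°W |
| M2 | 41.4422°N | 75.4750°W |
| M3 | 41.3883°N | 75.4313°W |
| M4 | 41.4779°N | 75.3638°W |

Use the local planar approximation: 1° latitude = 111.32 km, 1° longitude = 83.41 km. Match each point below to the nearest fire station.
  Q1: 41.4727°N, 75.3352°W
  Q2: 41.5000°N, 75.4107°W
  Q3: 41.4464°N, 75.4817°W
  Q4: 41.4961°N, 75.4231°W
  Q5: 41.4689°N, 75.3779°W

Q1 at 41.4727°N, 75.3352°W:
  M1: 9.5845 km
  M2: 12.1450 km
  M3: 12.3501 km
  M4: 2.4548 km
  → nearest: M4 (2.4548 km)
Q2 at 41.5000°N, 75.4107°W:
  M1: 13.1345 km
  M2: 8.3764 km
  M3: 12.5526 km
  M4: 4.6212 km
  → nearest: M4 (4.6212 km)
Q3 at 41.4464°N, 75.4817°W:
  M1: 12.0808 km
  M2: 0.7286 km
  M3: 7.7139 km
  M4: 10.4405 km
  → nearest: M2 (0.7286 km)
Q4 at 41.4961°N, 75.4231°W:
  M1: 13.1103 km
  M2: 7.3988 km
  M3: 12.0198 km
  M4: 5.3451 km
  → nearest: M4 (5.3451 km)
Q5 at 41.4689°N, 75.3779°W:
  M1: 9.0850 km
  M2: 8.6273 km
  M3: 10.0171 km
  M4: 1.5450 km
  → nearest: M4 (1.5450 km)

Q1→M4; Q2→M4; Q3→M2; Q4→M4; Q5→M4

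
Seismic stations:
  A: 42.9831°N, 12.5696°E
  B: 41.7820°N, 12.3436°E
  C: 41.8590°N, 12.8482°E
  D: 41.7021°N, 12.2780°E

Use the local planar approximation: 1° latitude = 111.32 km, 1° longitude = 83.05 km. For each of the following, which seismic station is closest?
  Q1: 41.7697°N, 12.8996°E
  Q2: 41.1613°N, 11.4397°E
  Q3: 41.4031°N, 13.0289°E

Q1 at 41.7697°N, 12.8996°E:
  A: 137.8280 km
  B: 46.1961 km
  C: 10.8187 km
  D: 52.1695 km
  → nearest: C (10.8187 km)
Q2 at 41.1613°N, 11.4397°E:
  A: 223.4605 km
  B: 102.0276 km
  C: 140.4125 km
  D: 92.0398 km
  → nearest: D (92.0398 km)
Q3 at 41.4031°N, 13.0289°E:
  A: 179.9744 km
  B: 70.8400 km
  C: 52.9231 km
  D: 70.6889 km
  → nearest: C (52.9231 km)

Q1→C; Q2→D; Q3→C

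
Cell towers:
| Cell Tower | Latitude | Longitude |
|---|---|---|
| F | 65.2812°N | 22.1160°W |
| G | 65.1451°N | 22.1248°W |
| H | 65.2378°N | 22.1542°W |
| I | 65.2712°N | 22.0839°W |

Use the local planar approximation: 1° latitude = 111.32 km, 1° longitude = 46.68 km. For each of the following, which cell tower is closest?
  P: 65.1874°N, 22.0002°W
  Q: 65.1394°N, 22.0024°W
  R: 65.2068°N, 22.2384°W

P→G; Q→G; R→H

P at 65.1874°N, 22.0002°W:
  F: √((0.0938·111.32)² + (-0.1158·46.68)²) = √(109.031521 + 29.219906) = 11.7580 km
  G: √((-0.0423·111.32)² + (-0.1246·46.68)²) = √(22.173136 + 33.829671) = 7.4835 km
  H: √((0.0504·111.32)² + (-0.1540·46.68)²) = √(31.478024 + 51.677695) = 9.1190 km
  I: √((0.0838·111.32)² + (-0.0837·46.68)²) = √(87.023076 + 15.265555) = 10.1138 km
  → nearest: G (7.4835 km)
Q at 65.1394°N, 22.0024°W:
  F: √((0.1418·111.32)² + (-0.1136·46.68)²) = √(249.171781 + 28.120197) = 16.6521 km
  G: √((0.0057·111.32)² + (-0.1224·46.68)²) = √(0.402621 + 32.645591) = 5.7488 km
  H: √((0.0984·111.32)² + (-0.1518·46.68)²) = √(119.987662 + 50.211736) = 13.0460 km
  I: √((0.1318·111.32)² + (-0.0815·46.68)²) = √(215.266880 + 14.473612) = 15.1572 km
  → nearest: G (5.7488 km)
R at 65.2068°N, 22.2384°W:
  F: √((0.0744·111.32)² + (0.1224·46.68)²) = √(68.594969 + 32.645591) = 10.0618 km
  G: √((-0.0617·111.32)² + (0.1136·46.68)²) = √(47.175523 + 28.120197) = 8.6773 km
  H: √((0.0310·111.32)² + (0.0842·46.68)²) = √(11.908849 + 15.448484) = 5.2304 km
  I: √((0.0644·111.32)² + (0.1545·46.68)²) = √(51.394676 + 52.013809) = 10.1690 km
  → nearest: H (5.2304 km)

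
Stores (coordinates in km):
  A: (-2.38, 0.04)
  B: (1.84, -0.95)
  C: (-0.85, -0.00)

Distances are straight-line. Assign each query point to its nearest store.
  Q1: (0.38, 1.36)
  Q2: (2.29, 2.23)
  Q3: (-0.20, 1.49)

Q1→C; Q2→B; Q3→C

Q1 at (0.38, 1.36):
  A: √((-2.76)² + (-1.32)²) = √(7.6176 + 1.7424) = 3.06 km
  B: √((1.46)² + (-2.31)²) = √(2.1316 + 5.3361) = 2.73 km
  C: √((-1.23)² + (-1.36)²) = √(1.5129 + 1.8496) = 1.83 km
  → nearest: C (1.83 km)
Q2 at (2.29, 2.23):
  A: √((-4.67)² + (-2.19)²) = √(21.8089 + 4.7961) = 5.16 km
  B: √((-0.45)² + (-3.18)²) = √(0.2025 + 10.1124) = 3.21 km
  C: √((-3.14)² + (-2.23)²) = √(9.8596 + 4.9729) = 3.85 km
  → nearest: B (3.21 km)
Q3 at (-0.20, 1.49):
  A: √((-2.18)² + (-1.45)²) = √(4.7524 + 2.1025) = 2.62 km
  B: √((2.04)² + (-2.44)²) = √(4.1616 + 5.9536) = 3.18 km
  C: √((-0.65)² + (-1.49)²) = √(0.4225 + 2.2201) = 1.63 km
  → nearest: C (1.63 km)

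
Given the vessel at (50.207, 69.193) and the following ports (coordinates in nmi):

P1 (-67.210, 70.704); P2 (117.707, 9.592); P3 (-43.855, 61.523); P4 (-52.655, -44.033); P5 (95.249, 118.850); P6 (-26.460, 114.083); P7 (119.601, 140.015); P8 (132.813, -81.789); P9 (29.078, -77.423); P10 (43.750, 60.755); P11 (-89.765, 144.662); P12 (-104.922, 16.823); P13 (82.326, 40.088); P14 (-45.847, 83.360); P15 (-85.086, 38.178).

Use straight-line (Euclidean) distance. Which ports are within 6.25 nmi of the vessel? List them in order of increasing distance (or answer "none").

none

Distances from (50.207, 69.193):
P1: 117.427 nmi
P2: 90.047 nmi
P3: 94.374 nmi
P4: 152.973 nmi
P5: 67.042 nmi
P6: 88.842 nmi
P7: 99.153 nmi
P8: 172.103 nmi
P9: 148.131 nmi
P10: 10.625 nmi
P11: 159.021 nmi
P12: 163.730 nmi
P13: 43.344 nmi
P14: 97.093 nmi
P15: 138.802 nmi
Threshold 6.25 nmi: none within range.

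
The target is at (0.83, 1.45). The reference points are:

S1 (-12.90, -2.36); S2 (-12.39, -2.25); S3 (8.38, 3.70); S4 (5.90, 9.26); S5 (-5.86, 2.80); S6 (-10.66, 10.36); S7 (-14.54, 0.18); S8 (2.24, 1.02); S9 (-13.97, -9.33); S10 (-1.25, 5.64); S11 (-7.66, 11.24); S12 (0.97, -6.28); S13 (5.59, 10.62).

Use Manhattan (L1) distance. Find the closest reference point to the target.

Distances from (0.83, 1.45):
S1: 17.54
S2: 16.92
S3: 9.80
S4: 12.88
S5: 8.04
S6: 20.40
S7: 16.64
S8: 1.84
S9: 25.58
S10: 6.27
S11: 18.28
S12: 7.87
S13: 13.93
Minimum: S8 at 1.84.

S8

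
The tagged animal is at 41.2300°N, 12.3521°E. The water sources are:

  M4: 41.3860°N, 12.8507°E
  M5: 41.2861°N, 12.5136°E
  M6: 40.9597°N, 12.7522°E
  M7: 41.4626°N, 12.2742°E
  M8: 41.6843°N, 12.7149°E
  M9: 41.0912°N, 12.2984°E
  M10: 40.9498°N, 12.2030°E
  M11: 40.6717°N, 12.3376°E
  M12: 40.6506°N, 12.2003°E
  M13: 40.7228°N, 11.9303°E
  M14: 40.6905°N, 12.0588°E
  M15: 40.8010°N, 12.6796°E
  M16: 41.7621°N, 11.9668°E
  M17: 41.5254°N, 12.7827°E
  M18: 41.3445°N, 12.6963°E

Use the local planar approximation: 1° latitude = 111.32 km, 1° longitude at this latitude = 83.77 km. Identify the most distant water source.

Distances from 41.2300°N, 12.3521°E:
M4: √((0.1560·111.32)² + (0.4986·83.77)²) = √(301.575177 + 1744.542601) = 45.2340 km
M5: √((0.0561·111.32)² + (0.1615·83.77)²) = √(39.000674 + 183.029918) = 14.9007 km
M6: √((-0.2703·111.32)² + (0.4001·83.77)²) = √(905.395823 + 1123.347527) = 45.0416 km
M7: √((0.2326·111.32)² + (-0.0779·83.77)²) = √(670.449106 + 42.584539) = 26.7027 km
M8: √((0.4543·111.32)² + (0.3628·83.77)²) = √(2557.595558 + 923.658833) = 59.0022 km
M9: √((-0.1388·111.32)² + (-0.0537·83.77)²) = √(238.740076 + 20.236043) = 16.0927 km
M10: √((-0.2802·111.32)² + (-0.1491·83.77)²) = √(972.932380 + 156.002773) = 33.5996 km
M11: √((-0.5583·111.32)² + (-0.0145·83.77)²) = √(3862.617031 + 1.475411) = 62.1618 km
M12: √((-0.5794·111.32)² + (-0.1518·83.77)²) = √(4160.096233 + 161.703930) = 65.7404 km
M13: √((-0.5072·111.32)² + (-0.4218·83.77)²) = √(3187.901434 + 1248.504700) = 66.6064 km
M14: √((-0.5395·111.32)² + (-0.2933·83.77)²) = √(3606.860065 + 603.672173) = 64.8886 km
M15: √((-0.4290·111.32)² + (0.3275·83.77)²) = √(2280.662279 + 752.661392) = 55.0756 km
M16: √((0.5321·111.32)² + (-0.3853·83.77)²) = √(3508.592358 + 1041.777681) = 67.4564 km
M17: √((0.2954·111.32)² + (0.4306·83.77)²) = √(1081.352721 + 1301.143157) = 48.8108 km
M18: √((0.1145·111.32)² + (0.3442·83.77)²) = √(162.464085 + 831.378450) = 31.5253 km
Maximum: M16 at 67.4564 km.

M16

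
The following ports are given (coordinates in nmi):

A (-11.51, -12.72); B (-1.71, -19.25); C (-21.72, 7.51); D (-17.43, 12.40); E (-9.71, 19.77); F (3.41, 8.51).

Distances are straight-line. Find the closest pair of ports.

C and D

Pairwise distances:
A–B: 11.78 nmi
A–C: 22.66 nmi
A–D: 25.81 nmi
A–E: 32.54 nmi
A–F: 25.95 nmi
B–C: 33.41 nmi
B–D: 35.34 nmi
B–E: 39.83 nmi
B–F: 28.23 nmi
C–D: 6.51 nmi
C–E: 17.16 nmi
C–F: 25.15 nmi
D–E: 10.67 nmi
D–F: 21.20 nmi
E–F: 17.29 nmi
Closest pair: C–D at 6.51 nmi.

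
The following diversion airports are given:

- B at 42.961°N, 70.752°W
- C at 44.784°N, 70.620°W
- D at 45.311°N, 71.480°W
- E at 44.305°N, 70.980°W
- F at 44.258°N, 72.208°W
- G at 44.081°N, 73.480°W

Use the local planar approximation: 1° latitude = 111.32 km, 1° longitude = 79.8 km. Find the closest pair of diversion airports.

Pairwise distances:
B–C: 203.210 km
B–D: 267.975 km
B–E: 150.716 km
B–F: 185.327 km
B–G: 250.870 km
C–D: 90.285 km
C–E: 60.569 km
C–F: 139.596 km
C–G: 241.272 km
D–E: 118.884 km
D–F: 130.826 km
D–G: 210.286 km
E–F: 98.134 km
E–G: 201.052 km
F–G: 103.400 km
Closest pair: C–E at 60.569 km.

C and E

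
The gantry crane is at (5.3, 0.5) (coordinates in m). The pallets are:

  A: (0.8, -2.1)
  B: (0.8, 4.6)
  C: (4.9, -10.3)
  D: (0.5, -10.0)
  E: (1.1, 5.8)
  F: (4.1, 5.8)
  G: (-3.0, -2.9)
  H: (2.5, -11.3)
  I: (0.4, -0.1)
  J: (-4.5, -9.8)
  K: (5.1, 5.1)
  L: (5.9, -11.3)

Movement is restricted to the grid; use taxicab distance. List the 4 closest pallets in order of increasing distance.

Distances from (5.3, 0.5):
A: |-4.5| + |-2.6| = 4.5 + 2.6 = 7.1 m
B: |-4.5| + |4.1| = 4.5 + 4.1 = 8.6 m
C: |-0.4| + |-10.8| = 0.4 + 10.8 = 11.2 m
D: |-4.8| + |-10.5| = 4.8 + 10.5 = 15.3 m
E: |-4.2| + |5.3| = 4.2 + 5.3 = 9.5 m
F: |-1.2| + |5.3| = 1.2 + 5.3 = 6.5 m
G: |-8.3| + |-3.4| = 8.3 + 3.4 = 11.7 m
H: |-2.8| + |-11.8| = 2.8 + 11.8 = 14.6 m
I: |-4.9| + |-0.6| = 4.9 + 0.6 = 5.5 m
J: |-9.8| + |-10.3| = 9.8 + 10.3 = 20.1 m
K: |-0.2| + |4.6| = 0.2 + 4.6 = 4.8 m
L: |0.6| + |-11.8| = 0.6 + 11.8 = 12.4 m
Sorted: K (4.8 m) < I (5.5 m) < F (6.5 m) < A (7.1 m) < B (8.6 m) < E (9.5 m) < …

K, I, F, A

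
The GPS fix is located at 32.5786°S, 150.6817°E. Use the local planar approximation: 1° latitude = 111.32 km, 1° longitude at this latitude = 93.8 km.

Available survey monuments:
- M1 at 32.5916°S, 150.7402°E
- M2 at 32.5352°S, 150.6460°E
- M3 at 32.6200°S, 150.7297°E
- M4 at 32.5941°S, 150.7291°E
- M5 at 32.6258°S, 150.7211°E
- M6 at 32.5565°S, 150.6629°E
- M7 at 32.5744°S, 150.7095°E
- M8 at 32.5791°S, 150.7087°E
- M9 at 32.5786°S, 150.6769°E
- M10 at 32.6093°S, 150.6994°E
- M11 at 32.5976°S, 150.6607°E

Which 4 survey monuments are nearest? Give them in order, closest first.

M9, M8, M7, M11

Distances from 32.5786°S, 150.6817°E:
M1: √((-0.0130·111.32)² + (0.0585·93.8)²) = √(2.094272 + 30.110461) = 5.6749 km
M2: √((0.0434·111.32)² + (-0.0357·93.8)²) = √(23.341344 + 11.213524) = 5.8783 km
M3: √((-0.0414·111.32)² + (0.0480·93.8)²) = √(21.239636 + 20.271606) = 6.4429 km
M4: √((-0.0155·111.32)² + (0.0474·93.8)²) = √(2.977212 + 19.767983) = 4.7692 km
M5: √((-0.0472·111.32)² + (0.0394·93.8)²) = √(27.607711 + 13.658346) = 6.4239 km
M6: √((0.0221·111.32)² + (-0.0188·93.8)²) = √(6.052446 + 3.109721) = 3.0269 km
M7: √((0.0042·111.32)² + (0.0278·93.8)²) = √(0.218597 + 6.799786) = 2.6492 km
M8: √((-0.0005·111.32)² + (0.0270·93.8)²) = √(0.003098 + 6.414063) = 2.5332 km
M9: √((0.0000·111.32)² + (-0.0048·93.8)²) = √(0.000000 + 0.202716) = 0.4502 km
M10: √((-0.0307·111.32)² + (0.0177·93.8)²) = √(11.679470 + 2.756463) = 3.7995 km
M11: √((-0.0190·111.32)² + (-0.0210·93.8)²) = √(4.473563 + 3.880112) = 2.8903 km
Sorted: M9 (0.4502 km) < M8 (2.5332 km) < M7 (2.6492 km) < M11 (2.8903 km) < M6 (3.0269 km) < M10 (3.7995 km) < …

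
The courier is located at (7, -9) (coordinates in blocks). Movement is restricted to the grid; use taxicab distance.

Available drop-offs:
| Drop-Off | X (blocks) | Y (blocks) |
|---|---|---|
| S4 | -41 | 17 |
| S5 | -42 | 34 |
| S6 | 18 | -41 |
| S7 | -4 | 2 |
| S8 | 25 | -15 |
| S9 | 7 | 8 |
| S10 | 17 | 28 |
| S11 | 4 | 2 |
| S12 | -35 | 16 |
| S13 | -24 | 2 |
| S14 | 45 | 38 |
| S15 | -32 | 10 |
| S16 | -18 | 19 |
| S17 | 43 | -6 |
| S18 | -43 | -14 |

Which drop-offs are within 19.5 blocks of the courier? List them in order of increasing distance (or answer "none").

S11, S9

Distances from (7, -9):
S4: |-48| + |26| = 48 + 26 = 74 blocks
S5: |-49| + |43| = 49 + 43 = 92 blocks
S6: |11| + |-32| = 11 + 32 = 43 blocks
S7: |-11| + |11| = 11 + 11 = 22 blocks
S8: |18| + |-6| = 18 + 6 = 24 blocks
S9: |0| + |17| = 0 + 17 = 17 blocks
S10: |10| + |37| = 10 + 37 = 47 blocks
S11: |-3| + |11| = 3 + 11 = 14 blocks
S12: |-42| + |25| = 42 + 25 = 67 blocks
S13: |-31| + |11| = 31 + 11 = 42 blocks
S14: |38| + |47| = 38 + 47 = 85 blocks
S15: |-39| + |19| = 39 + 19 = 58 blocks
S16: |-25| + |28| = 25 + 28 = 53 blocks
S17: |36| + |3| = 36 + 3 = 39 blocks
S18: |-50| + |-5| = 50 + 5 = 55 blocks
Threshold 19.5 blocks: S11 (14 blocks), S9 (17 blocks) are within range.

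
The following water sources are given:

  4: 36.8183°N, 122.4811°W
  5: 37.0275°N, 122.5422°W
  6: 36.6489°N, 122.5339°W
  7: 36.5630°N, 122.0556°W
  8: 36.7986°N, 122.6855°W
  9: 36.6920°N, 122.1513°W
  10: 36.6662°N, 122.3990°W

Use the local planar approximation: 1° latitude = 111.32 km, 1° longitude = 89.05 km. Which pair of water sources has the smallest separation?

6 and 10

Pairwise distances:
6–10: 12.1662 km
7–9: 16.6986 km
4–8: 18.3335 km
4–10: 18.4428 km
4–6: 19.4349 km
6–8: 21.4466 km
9–10: 22.2439 km
4–5: 23.9153 km
5–8: 28.4979 km
8–10: 29.4641 km
4–9: 32.5606 km
7–10: 32.6665 km
6–9: 34.4067 km
5–6: 42.1522 km
5–10: 42.1931 km
6–7: 43.6528 km
4–7: 47.3646 km
8–9: 49.0283 km
5–9: 51.0546 km
7–8: 61.9212 km
5–7: 67.4638 km
Closest pair: 6–10 at 12.1662 km.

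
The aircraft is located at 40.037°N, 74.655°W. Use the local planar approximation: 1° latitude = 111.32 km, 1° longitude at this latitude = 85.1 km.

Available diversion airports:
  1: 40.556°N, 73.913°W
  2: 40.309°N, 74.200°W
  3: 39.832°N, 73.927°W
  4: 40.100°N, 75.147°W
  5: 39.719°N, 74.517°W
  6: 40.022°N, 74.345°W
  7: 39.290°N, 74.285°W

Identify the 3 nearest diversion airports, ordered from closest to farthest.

Distances from 40.037°N, 74.655°W:
1: √((0.519·111.32)² + (0.742·85.1)²) = √(3337.95987 + 3987.18999) = 85.587 km
2: √((0.272·111.32)² + (0.455·85.1)²) = √(916.82026 + 1499.27712) = 49.154 km
3: √((-0.205·111.32)² + (0.728·85.1)²) = √(520.77978 + 3838.14943) = 66.022 km
4: √((0.063·111.32)² + (-0.492·85.1)²) = √(49.18441 + 1753.02991) = 42.452 km
5: √((-0.318·111.32)² + (0.138·85.1)²) = √(1253.14301 + 137.91684) = 37.297 km
6: √((-0.015·111.32)² + (0.310·85.1)²) = √(2.78823 + 695.95716) = 26.434 km
7: √((-0.747·111.32)² + (0.370·85.1)²) = √(6914.92699 + 991.43117) = 88.918 km
Sorted: 6 (26.434 km) < 5 (37.297 km) < 4 (42.452 km) < 2 (49.154 km) < 3 (66.022 km) < …

6, 5, 4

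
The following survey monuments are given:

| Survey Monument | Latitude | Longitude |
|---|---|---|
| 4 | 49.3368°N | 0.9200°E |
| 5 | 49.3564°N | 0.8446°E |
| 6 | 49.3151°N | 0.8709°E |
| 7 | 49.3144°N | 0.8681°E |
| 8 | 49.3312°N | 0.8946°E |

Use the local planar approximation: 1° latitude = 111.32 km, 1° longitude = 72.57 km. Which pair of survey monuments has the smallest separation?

Pairwise distances:
6–7: 0.2176 km
4–8: 1.9458 km
6–8: 2.4840 km
7–8: 2.6825 km
4–6: 4.3048 km
4–7: 4.5170 km
5–8: 4.5864 km
5–7: 4.9768 km
5–6: 4.9779 km
4–5: 5.8907 km
Closest pair: 6–7 at 0.2176 km.

6 and 7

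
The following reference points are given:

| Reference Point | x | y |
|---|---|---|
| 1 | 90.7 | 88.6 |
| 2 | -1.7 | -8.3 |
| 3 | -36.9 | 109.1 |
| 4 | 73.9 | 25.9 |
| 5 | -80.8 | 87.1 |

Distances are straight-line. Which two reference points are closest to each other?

Pairwise distances:
1–2: 133.9
1–3: 129.2
1–4: 64.9
1–5: 171.5
2–3: 122.6
2–4: 83.0
2–5: 123.9
3–4: 138.6
3–5: 49.1
4–5: 166.4
Closest pair: 3–5 at 49.1.

3 and 5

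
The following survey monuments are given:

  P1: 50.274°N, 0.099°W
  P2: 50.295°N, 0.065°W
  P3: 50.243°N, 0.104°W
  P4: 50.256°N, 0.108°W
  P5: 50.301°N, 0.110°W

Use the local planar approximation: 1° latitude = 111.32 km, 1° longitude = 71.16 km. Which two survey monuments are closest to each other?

P3 and P4

Pairwise distances:
P1–P2: 3.364 km
P1–P3: 3.469 km
P1–P4: 2.104 km
P1–P5: 3.106 km
P2–P3: 6.420 km
P2–P4: 5.311 km
P2–P5: 3.271 km
P3–P4: 1.475 km
P3–P5: 6.471 km
P4–P5: 5.011 km
Closest pair: P3–P4 at 1.475 km.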